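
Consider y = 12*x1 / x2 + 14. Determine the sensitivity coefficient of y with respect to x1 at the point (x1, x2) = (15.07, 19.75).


y = 12*x1 / x2 + 14
dy/dx1 = 12/x2
Evaluate at x2 = 19.75: c1 = 12 / 19.75
c1 = 0.6076

0.6076


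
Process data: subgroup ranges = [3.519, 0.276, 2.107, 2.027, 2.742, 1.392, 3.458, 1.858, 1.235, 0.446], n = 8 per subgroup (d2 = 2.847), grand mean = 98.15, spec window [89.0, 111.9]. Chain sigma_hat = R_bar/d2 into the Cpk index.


R_bar = (3.519 + 0.276 + 2.107 + 2.027 + 2.742 + 1.392 + 3.458 + 1.858 + 1.235 + 0.446) / 10 = 1.906
sigma = R_bar / d2 = 1.906 / 2.847 = 0.66947664
Cp = (USL - LSL)/(6*sigma) = (111.9 - 89.0)/(6*0.66947664) = 5.7010
Cpu = (111.9 - 98.15)/(3*0.66947664) = 6.8461
Cpl = (98.15 - 89.0)/(3*0.66947664) = 4.5558
Cpk = min(Cpu, Cpl) = 4.5558

4.5558


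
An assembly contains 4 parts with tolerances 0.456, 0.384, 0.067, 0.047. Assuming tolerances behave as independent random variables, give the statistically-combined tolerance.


RSS = sqrt(0.456^2 + 0.384^2 + 0.067^2 + 0.047^2)
= sqrt(0.36209)
= 0.6017

0.6017


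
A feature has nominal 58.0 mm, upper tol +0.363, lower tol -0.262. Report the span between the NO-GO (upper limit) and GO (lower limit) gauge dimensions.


GO = nominal - lower_tol (smallest hole = maximum material condition)
GO = 58.0 - 0.262 = 57.738
NO-GO = nominal + upper_tol (largest hole = least material condition)
NO-GO = 58.0 + 0.363 = 58.363
spread = NO-GO - GO = 58.363 - 57.738 = 0.6250

0.6250


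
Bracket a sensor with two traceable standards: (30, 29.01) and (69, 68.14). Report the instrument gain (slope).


slope = (y2 - y1) / (x2 - x1)
= (68.14 - 29.01) / (69 - 30)
= 39.1300 / 39
= 1.0033

1.0033


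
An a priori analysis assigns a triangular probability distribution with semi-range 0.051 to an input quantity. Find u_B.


u_B = half_width / sqrt(6)
u_B = 0.051 / 2.4494897
u_B = 0.0208

0.0208


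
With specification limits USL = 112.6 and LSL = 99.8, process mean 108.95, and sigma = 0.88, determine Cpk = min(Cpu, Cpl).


Cpu = (USL - mean) / (3*sigma) = (112.6 - 108.95) / (3*0.88) = 1.3826
Cpl = (mean - LSL) / (3*sigma) = (108.95 - 99.8) / (3*0.88) = 3.4659
Cpk = min(Cpu, Cpl) = 1.3826

1.3826


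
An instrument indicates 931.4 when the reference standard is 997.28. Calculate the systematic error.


Systematic error = measured - true
= 931.4 - 997.28
= -65.8800

-65.8800


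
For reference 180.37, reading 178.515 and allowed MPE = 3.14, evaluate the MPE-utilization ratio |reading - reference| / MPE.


e = indication - reference = 178.515 - 180.37 = -1.8550
|e| = 1.8550
ratio = |e| / MPE = 1.8550 / 3.14
ratio = 0.5908

0.5908


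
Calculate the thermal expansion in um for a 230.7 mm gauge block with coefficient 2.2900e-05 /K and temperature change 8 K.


dL = L * alpha * dT
= 230.7 * 2.2900e-05 * 8
= 0.0422642 mm
dL_um = 0.0422642 * 1000 = 42.2642 um

42.2642


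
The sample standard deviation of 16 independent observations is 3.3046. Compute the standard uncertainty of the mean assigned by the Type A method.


u_A = s / sqrt(n)
u_A = 3.3046 / sqrt(16)
u_A = 3.3046 / 4
u_A = 0.8262

0.8262


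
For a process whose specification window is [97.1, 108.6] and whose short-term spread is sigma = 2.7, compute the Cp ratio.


Cp = (USL - LSL) / (6 * sigma)
= (108.6 - 97.1) / (6 * 2.7)
= 11.5000 / 16.2000
= 0.7099

0.7099


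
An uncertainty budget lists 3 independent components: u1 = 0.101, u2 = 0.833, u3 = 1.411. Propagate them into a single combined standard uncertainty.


uc = sqrt(0.101^2 + 0.833^2 + 1.411^2)
uc = sqrt(2.695011)
uc = 1.6416

1.6416


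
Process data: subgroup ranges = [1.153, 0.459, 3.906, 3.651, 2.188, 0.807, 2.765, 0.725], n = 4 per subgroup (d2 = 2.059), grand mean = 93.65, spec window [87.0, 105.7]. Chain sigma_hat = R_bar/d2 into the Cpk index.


R_bar = (1.153 + 0.459 + 3.906 + 3.651 + 2.188 + 0.807 + 2.765 + 0.725) / 8 = 1.95675
sigma = R_bar / d2 = 1.95675 / 2.059 = 0.95033997
Cp = (USL - LSL)/(6*sigma) = (105.7 - 87.0)/(6*0.95033997) = 3.2795
Cpu = (105.7 - 93.65)/(3*0.95033997) = 4.2266
Cpl = (93.65 - 87.0)/(3*0.95033997) = 2.3325
Cpk = min(Cpu, Cpl) = 2.3325

2.3325


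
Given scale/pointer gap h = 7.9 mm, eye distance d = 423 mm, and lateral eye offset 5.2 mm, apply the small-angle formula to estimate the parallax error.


error = h * offset / d
= 7.9 * 5.2 / 423
= 0.0971

0.0971


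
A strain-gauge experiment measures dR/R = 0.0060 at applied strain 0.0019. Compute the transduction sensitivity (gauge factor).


GF = (dR/R) / epsilon
= 0.0060 / 0.0019
= 3.1579

3.1579


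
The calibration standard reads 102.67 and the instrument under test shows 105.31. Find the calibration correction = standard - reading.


Correction = standard - reading
= 102.67 - 105.31
= -2.6400

-2.6400


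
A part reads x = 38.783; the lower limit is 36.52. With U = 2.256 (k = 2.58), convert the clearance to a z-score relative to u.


u = U / k = 2.256 / 2.58 = 0.8744186
margin = |LSL - x| = |36.52 - 38.783| = 2.263
z = margin / u = 2.263 / 0.8744186
z = 2.5880

2.5880


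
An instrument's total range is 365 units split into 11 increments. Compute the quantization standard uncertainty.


resolution = range / divisions
resolution = 365 / 11 = 33.181818
u_res = resolution / (2*sqrt(3))
u_res = 33.181818 / 3.4641016
u_res = 9.5788

9.5788


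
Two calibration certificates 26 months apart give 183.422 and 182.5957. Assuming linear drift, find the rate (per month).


rate = (v2 - v1) / months
= (182.5957 - 183.422) / 26
= -0.8263 / 26
= -0.0318

-0.0318


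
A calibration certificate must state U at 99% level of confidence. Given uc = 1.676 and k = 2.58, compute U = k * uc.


U = k * uc
U = 2.58 * 1.676
U = 4.3241

4.3241


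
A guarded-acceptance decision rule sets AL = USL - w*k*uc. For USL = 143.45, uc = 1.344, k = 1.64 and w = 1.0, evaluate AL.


U = k * uc = 1.64 * 1.344 = 2.20416
guard band g = w * U = 1.0 * 2.20416 = 2.20416
AL = USL - g = 143.45 - 2.20416
AL = 141.2458

141.2458


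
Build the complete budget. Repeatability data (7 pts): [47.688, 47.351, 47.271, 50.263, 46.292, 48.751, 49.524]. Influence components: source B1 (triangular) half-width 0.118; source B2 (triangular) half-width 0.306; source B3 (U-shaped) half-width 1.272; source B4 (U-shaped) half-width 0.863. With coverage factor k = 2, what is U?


mean = (47.688 + 47.351 + 47.271 + 50.263 + 46.292 + 48.751 + 49.524) / 7 = 48.16285714
s = sqrt(sum((x - mean)^2)/(n-1)) = 1.4017453
u_A = s / sqrt(n) = 1.4017453 / sqrt(7) = 0.52980992
u_B1 = 0.118 / sqrt(6) = 0.048173298
u_B2 = 0.306 / sqrt(6) = 0.12492398
u_B3 = 1.272 / sqrt(2) = 0.89943983
u_B4 = 0.863 / sqrt(2) = 0.61023315
uc = sqrt(0.52980992^2 + 0.048173298^2 + 0.12492398^2 + 0.89943983^2 + 0.61023315^2) = 1.2165532
U = k * uc = 2 * 1.2165532
U = 2.4331

2.4331


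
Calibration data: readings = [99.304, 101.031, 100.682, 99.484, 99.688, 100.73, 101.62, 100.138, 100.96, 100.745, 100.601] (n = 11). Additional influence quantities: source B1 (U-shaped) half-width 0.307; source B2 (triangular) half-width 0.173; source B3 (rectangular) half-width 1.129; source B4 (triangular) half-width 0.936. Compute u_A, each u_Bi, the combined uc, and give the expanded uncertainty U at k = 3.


mean = (99.304 + 101.031 + 100.682 + 99.484 + 99.688 + 100.73 + 101.62 + 100.138 + 100.96 + 100.745 + 100.601) / 11 = 100.453
s = sqrt(sum((x - mean)^2)/(n-1)) = 0.71644763
u_A = s / sqrt(n) = 0.71644763 / sqrt(11) = 0.21601709
u_B1 = 0.307 / sqrt(2) = 0.21708178
u_B2 = 0.173 / sqrt(6) = 0.070626954
u_B3 = 1.129 / sqrt(3) = 0.65182845
u_B4 = 0.936 / sqrt(6) = 0.3821204
uc = sqrt(0.21601709^2 + 0.21708178^2 + 0.070626954^2 + 0.65182845^2 + 0.3821204^2) = 0.81833513
U = k * uc = 3 * 0.81833513
U = 2.4550

2.4550


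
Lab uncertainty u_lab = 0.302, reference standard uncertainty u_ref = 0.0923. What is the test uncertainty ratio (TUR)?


TUR = u_lab / u_ref
= 0.302 / 0.0923
= 3.2719

3.2719


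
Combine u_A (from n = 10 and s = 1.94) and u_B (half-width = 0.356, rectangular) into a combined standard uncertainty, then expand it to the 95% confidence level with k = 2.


u_A = s / sqrt(n) = 1.94 / sqrt(10) = 0.61348187
u_B = half_width / sqrt(3) = 0.356 / sqrt(3) = 0.2055367
uc = sqrt(u_A^2 + u_B^2) = sqrt(0.61348187^2 + 0.2055367^2) = 0.64699717
U = k * uc = 2 * 0.64699717
U = 1.2940

1.2940


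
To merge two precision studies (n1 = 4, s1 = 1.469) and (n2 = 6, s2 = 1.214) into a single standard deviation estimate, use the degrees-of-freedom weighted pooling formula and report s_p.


s_p = sqrt(((n1-1)*s1^2 + (n2-1)*s2^2) / (n1+n2-2))
numerator = (4-1)*1.469^2 + (6-1)*1.214^2 = 6.473883 + 7.36898 = 13.842863
denominator = 4 + 6 - 2 = 8
s_p^2 = 13.842863 / 8 = 1.7303579
s_p = sqrt(1.7303579) = 1.3154

1.3154


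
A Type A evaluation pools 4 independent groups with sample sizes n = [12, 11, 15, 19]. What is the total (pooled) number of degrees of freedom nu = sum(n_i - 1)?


nu = sum_i (n_i - 1)
nu = ((12 - 1) + (11 - 1) + (15 - 1) + (19 - 1))
nu = 11 + 10 + 14 + 18
nu = 53

53


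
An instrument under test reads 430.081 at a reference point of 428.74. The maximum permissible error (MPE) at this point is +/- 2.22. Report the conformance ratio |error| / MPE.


e = indication - reference = 430.081 - 428.74 = 1.3410
|e| = 1.3410
ratio = |e| / MPE = 1.3410 / 2.22
ratio = 0.6041

0.6041


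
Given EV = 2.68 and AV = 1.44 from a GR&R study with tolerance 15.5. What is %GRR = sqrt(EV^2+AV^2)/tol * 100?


GRR = sqrt(EV^2 + AV^2) = sqrt(2.68^2 + 1.44^2) = 3.0423675
%GRR = GRR / tol * 100 = 3.0423675 / 15.5 * 100
%GRR = 19.6282

19.6282


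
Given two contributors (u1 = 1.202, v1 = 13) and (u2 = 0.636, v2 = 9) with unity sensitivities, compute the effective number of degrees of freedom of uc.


uc = sqrt(u1^2 + u2^2) = sqrt(1.202^2 + 0.636^2) = 1.3598897
v_eff = uc^4 / (u1^4/v1 + u2^4/v2)
= 1.3598897^4 / (1.202^4/13 + 0.636^4/9)
= 3.4199105 / 0.17875341
v_eff = 19.1320

19.1320


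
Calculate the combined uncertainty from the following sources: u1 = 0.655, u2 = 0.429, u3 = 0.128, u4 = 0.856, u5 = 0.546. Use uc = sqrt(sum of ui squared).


uc = sqrt(0.655^2 + 0.429^2 + 0.128^2 + 0.856^2 + 0.546^2)
uc = sqrt(1.660302)
uc = 1.2885

1.2885


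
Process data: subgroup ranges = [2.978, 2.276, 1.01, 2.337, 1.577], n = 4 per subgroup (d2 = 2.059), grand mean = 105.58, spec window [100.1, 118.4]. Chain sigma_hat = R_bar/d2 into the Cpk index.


R_bar = (2.978 + 2.276 + 1.01 + 2.337 + 1.577) / 5 = 2.0356
sigma = R_bar / d2 = 2.0356 / 2.059 = 0.98863526
Cp = (USL - LSL)/(6*sigma) = (118.4 - 100.1)/(6*0.98863526) = 3.0851
Cpu = (118.4 - 105.58)/(3*0.98863526) = 4.3225
Cpl = (105.58 - 100.1)/(3*0.98863526) = 1.8477
Cpk = min(Cpu, Cpl) = 1.8477

1.8477


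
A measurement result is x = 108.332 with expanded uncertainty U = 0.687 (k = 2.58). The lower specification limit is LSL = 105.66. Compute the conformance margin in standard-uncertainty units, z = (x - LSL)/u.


u = U / k = 0.687 / 2.58 = 0.26627907
margin = |LSL - x| = |105.66 - 108.332| = 2.672
z = margin / u = 2.672 / 0.26627907
z = 10.0346

10.0346


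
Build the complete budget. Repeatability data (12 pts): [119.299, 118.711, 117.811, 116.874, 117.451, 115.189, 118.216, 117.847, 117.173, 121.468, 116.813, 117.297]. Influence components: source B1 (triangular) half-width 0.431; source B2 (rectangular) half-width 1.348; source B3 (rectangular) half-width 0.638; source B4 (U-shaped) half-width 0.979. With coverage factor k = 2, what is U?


mean = (119.299 + 118.711 + 117.811 + 116.874 + 117.451 + 115.189 + 118.216 + 117.847 + 117.173 + 121.468 + 116.813 + 117.297) / 12 = 117.84575
s = sqrt(sum((x - mean)^2)/(n-1)) = 1.5403164
u_A = s / sqrt(n) = 1.5403164 / sqrt(12) = 0.44465104
u_B1 = 0.431 / sqrt(6) = 0.17595501
u_B2 = 1.348 / sqrt(3) = 0.77826816
u_B3 = 0.638 / sqrt(3) = 0.36834947
u_B4 = 0.979 / sqrt(2) = 0.69225754
uc = sqrt(0.44465104^2 + 0.17595501^2 + 0.77826816^2 + 0.36834947^2 + 0.69225754^2) = 1.2038596
U = k * uc = 2 * 1.2038596
U = 2.4077

2.4077


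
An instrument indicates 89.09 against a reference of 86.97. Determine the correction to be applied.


Correction = standard - reading
= 86.97 - 89.09
= -2.1200

-2.1200


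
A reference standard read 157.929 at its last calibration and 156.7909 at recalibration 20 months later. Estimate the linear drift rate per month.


rate = (v2 - v1) / months
= (156.7909 - 157.929) / 20
= -1.1381 / 20
= -0.0569

-0.0569


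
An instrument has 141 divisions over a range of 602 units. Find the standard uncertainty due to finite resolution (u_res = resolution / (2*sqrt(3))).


resolution = range / divisions
resolution = 602 / 141 = 4.2695035
u_res = resolution / (2*sqrt(3))
u_res = 4.2695035 / 3.4641016
u_res = 1.2325

1.2325


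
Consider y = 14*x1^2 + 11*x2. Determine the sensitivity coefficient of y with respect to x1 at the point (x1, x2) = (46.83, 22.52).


y = 14*x1^2 + 11*x2
dy/dx1 = 2*14*x1
Evaluate at x1 = 46.83: c1 = 28 * 46.83
c1 = 1311.2400

1311.2400


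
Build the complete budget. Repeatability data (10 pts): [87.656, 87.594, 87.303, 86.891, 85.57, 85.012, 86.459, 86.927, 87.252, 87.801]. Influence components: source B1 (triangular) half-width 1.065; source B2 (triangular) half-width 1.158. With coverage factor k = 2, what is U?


mean = (87.656 + 87.594 + 87.303 + 86.891 + 85.57 + 85.012 + 86.459 + 86.927 + 87.252 + 87.801) / 10 = 86.8465
s = sqrt(sum((x - mean)^2)/(n-1)) = 0.92203871
u_A = s / sqrt(n) = 0.92203871 / sqrt(10) = 0.29157424
u_B1 = 1.065 / sqrt(6) = 0.43478443
u_B2 = 1.158 / sqrt(6) = 0.47275152
uc = sqrt(0.29157424^2 + 0.43478443^2 + 0.47275152^2) = 0.70537014
U = k * uc = 2 * 0.70537014
U = 1.4107

1.4107


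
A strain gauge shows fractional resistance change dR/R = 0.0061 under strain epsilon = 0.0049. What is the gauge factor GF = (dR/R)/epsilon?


GF = (dR/R) / epsilon
= 0.0061 / 0.0049
= 1.2449

1.2449


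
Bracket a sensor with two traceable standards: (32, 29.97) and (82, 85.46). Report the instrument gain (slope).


slope = (y2 - y1) / (x2 - x1)
= (85.46 - 29.97) / (82 - 32)
= 55.4900 / 50
= 1.1098

1.1098


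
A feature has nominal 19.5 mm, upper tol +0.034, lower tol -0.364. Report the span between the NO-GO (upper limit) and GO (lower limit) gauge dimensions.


GO = nominal - lower_tol (smallest hole = maximum material condition)
GO = 19.5 - 0.364 = 19.136
NO-GO = nominal + upper_tol (largest hole = least material condition)
NO-GO = 19.5 + 0.034 = 19.534
spread = NO-GO - GO = 19.534 - 19.136 = 0.3980

0.3980


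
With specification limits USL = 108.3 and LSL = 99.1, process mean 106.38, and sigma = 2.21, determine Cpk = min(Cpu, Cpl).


Cpu = (USL - mean) / (3*sigma) = (108.3 - 106.38) / (3*2.21) = 0.2896
Cpl = (mean - LSL) / (3*sigma) = (106.38 - 99.1) / (3*2.21) = 1.0980
Cpk = min(Cpu, Cpl) = 0.2896

0.2896


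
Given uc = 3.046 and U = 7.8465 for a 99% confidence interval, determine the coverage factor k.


k = U / uc
k = 7.8465 / 3.046
k = 2.576

2.576


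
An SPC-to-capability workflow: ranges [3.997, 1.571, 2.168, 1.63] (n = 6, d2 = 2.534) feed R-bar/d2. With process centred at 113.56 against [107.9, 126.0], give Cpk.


R_bar = (3.997 + 1.571 + 2.168 + 1.63) / 4 = 2.3415
sigma = R_bar / d2 = 2.3415 / 2.534 = 0.92403315
Cp = (USL - LSL)/(6*sigma) = (126.0 - 107.9)/(6*0.92403315) = 3.2647
Cpu = (126.0 - 113.56)/(3*0.92403315) = 4.4876
Cpl = (113.56 - 107.9)/(3*0.92403315) = 2.0418
Cpk = min(Cpu, Cpl) = 2.0418

2.0418


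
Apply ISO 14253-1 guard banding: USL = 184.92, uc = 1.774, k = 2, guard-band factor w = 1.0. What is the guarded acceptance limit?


U = k * uc = 2 * 1.774 = 3.548
guard band g = w * U = 1.0 * 3.548 = 3.548
AL = USL - g = 184.92 - 3.548
AL = 181.3720

181.3720


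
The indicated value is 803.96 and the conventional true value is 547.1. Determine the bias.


Systematic error = measured - true
= 803.96 - 547.1
= 256.8600

256.8600


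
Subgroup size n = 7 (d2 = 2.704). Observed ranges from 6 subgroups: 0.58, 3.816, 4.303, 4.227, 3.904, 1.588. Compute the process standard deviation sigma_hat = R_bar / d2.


R_bar = (0.58 + 3.816 + 4.303 + 4.227 + 3.904 + 1.588) / 6
R_bar = 18.418 / 6 = 3.0696667
sigma_hat = R_bar / d2 = 3.0696667 / 2.704 = 1.1352

1.1352


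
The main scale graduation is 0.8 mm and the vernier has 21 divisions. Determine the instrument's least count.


LC = MSD / n_div
= 0.8 / 21
= 0.0381

0.0381


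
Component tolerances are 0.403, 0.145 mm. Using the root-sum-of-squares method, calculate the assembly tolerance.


RSS = sqrt(0.403^2 + 0.145^2)
= sqrt(0.183434)
= 0.4283

0.4283


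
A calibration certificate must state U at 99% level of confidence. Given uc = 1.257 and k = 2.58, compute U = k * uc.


U = k * uc
U = 2.58 * 1.257
U = 3.2431

3.2431


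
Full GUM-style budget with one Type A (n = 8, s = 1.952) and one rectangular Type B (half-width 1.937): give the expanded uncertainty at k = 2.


u_A = s / sqrt(n) = 1.952 / sqrt(8) = 0.69013622
u_B = half_width / sqrt(3) = 1.937 / sqrt(3) = 1.1183275
uc = sqrt(u_A^2 + u_B^2) = sqrt(0.69013622^2 + 1.1183275^2) = 1.3141326
U = k * uc = 2 * 1.3141326
U = 2.6283

2.6283


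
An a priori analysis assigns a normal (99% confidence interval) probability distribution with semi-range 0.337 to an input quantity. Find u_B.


u_B = half_width / 2.576
u_B = 0.337 / 2.576
u_B = 0.1308

0.1308


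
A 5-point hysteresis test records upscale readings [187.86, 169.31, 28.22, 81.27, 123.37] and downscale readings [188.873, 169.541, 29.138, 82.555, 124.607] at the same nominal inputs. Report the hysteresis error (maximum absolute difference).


|187.86 - 188.873| = 1.0130
|169.31 - 169.541| = 0.2310
|28.22 - 29.138| = 0.9180
|81.27 - 82.555| = 1.2850
|123.37 - 124.607| = 1.2370
hysteresis = max(diffs) = 1.2850

1.2850


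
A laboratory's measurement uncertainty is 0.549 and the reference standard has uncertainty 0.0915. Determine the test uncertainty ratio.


TUR = u_lab / u_ref
= 0.549 / 0.0915
= 6.0000

6.0000


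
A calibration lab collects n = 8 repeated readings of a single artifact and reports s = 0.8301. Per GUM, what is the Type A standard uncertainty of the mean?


u_A = s / sqrt(n)
u_A = 0.8301 / sqrt(8)
u_A = 0.8301 / 2.8284271
u_A = 0.2935

0.2935


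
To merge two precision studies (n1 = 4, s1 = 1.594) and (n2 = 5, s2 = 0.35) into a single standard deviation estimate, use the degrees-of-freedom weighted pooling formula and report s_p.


s_p = sqrt(((n1-1)*s1^2 + (n2-1)*s2^2) / (n1+n2-2))
numerator = (4-1)*1.594^2 + (5-1)*0.35^2 = 7.622508 + 0.49 = 8.112508
denominator = 4 + 5 - 2 = 7
s_p^2 = 8.112508 / 7 = 1.1589297
s_p = sqrt(1.1589297) = 1.0765

1.0765


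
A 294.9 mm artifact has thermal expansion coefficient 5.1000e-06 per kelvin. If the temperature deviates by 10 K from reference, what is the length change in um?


dL = L * alpha * dT
= 294.9 * 5.1000e-06 * 10
= 0.0150399 mm
dL_um = 0.0150399 * 1000 = 15.0399 um

15.0399


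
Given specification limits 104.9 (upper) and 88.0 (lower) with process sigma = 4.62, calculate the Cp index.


Cp = (USL - LSL) / (6 * sigma)
= (104.9 - 88.0) / (6 * 4.62)
= 16.9000 / 27.7200
= 0.6097

0.6097


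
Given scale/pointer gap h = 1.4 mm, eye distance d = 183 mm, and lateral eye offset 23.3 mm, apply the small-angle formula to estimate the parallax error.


error = h * offset / d
= 1.4 * 23.3 / 183
= 0.1783

0.1783


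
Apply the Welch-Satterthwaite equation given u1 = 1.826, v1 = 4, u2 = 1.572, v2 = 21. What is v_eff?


uc = sqrt(u1^2 + u2^2) = sqrt(1.826^2 + 1.572^2) = 2.4094522
v_eff = uc^4 / (u1^4/v1 + u2^4/v2)
= 2.4094522^4 / (1.826^4/4 + 1.572^4/21)
= 33.703365 / 3.0701467
v_eff = 10.9778

10.9778


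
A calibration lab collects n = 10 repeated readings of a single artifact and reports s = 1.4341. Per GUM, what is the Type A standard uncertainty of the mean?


u_A = s / sqrt(n)
u_A = 1.4341 / sqrt(10)
u_A = 1.4341 / 3.1622777
u_A = 0.4535

0.4535


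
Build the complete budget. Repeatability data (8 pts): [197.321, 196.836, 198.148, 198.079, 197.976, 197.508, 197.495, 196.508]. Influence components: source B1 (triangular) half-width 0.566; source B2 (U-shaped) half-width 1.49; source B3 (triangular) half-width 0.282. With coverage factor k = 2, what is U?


mean = (197.321 + 196.836 + 198.148 + 198.079 + 197.976 + 197.508 + 197.495 + 196.508) / 8 = 197.483875
s = sqrt(sum((x - mean)^2)/(n-1)) = 0.59000374
u_A = s / sqrt(n) = 0.59000374 / sqrt(8) = 0.20859782
u_B1 = 0.566 / sqrt(6) = 0.23106853
u_B2 = 1.49 / sqrt(2) = 1.0535891
u_B3 = 0.282 / sqrt(6) = 0.11512602
uc = sqrt(0.20859782^2 + 0.23106853^2 + 1.0535891^2 + 0.11512602^2) = 1.104631
U = k * uc = 2 * 1.104631
U = 2.2093

2.2093


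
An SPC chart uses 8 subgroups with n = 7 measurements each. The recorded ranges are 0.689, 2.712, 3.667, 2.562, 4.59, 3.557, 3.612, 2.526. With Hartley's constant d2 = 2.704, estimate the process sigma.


R_bar = (0.689 + 2.712 + 3.667 + 2.562 + 4.59 + 3.557 + 3.612 + 2.526) / 8
R_bar = 23.915 / 8 = 2.989375
sigma_hat = R_bar / d2 = 2.989375 / 2.704 = 1.1055

1.1055


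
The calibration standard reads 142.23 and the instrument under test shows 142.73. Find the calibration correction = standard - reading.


Correction = standard - reading
= 142.23 - 142.73
= -0.5000

-0.5000


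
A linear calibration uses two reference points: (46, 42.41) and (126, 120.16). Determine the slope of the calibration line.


slope = (y2 - y1) / (x2 - x1)
= (120.16 - 42.41) / (126 - 46)
= 77.7500 / 80
= 0.9719

0.9719


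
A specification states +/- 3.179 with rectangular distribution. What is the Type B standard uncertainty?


u_B = half_width / sqrt(3)
u_B = 3.179 / 1.7320508
u_B = 1.8354

1.8354


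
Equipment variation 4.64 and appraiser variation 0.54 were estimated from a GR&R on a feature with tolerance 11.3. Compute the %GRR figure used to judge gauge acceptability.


GRR = sqrt(EV^2 + AV^2) = sqrt(4.64^2 + 0.54^2) = 4.6713167
%GRR = GRR / tol * 100 = 4.6713167 / 11.3 * 100
%GRR = 41.3391

41.3391


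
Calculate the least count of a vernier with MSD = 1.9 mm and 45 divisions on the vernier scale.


LC = MSD / n_div
= 1.9 / 45
= 0.0422

0.0422


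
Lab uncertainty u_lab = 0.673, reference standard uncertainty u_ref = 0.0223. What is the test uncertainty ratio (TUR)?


TUR = u_lab / u_ref
= 0.673 / 0.0223
= 30.1794

30.1794


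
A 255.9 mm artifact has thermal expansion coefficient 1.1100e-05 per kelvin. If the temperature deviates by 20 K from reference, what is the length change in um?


dL = L * alpha * dT
= 255.9 * 1.1100e-05 * 20
= 0.0568098 mm
dL_um = 0.0568098 * 1000 = 56.8098 um

56.8098


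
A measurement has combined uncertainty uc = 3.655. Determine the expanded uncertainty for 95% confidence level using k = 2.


U = k * uc
U = 2 * 3.655
U = 7.3100

7.3100


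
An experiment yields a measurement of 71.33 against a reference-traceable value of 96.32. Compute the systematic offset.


Systematic error = measured - true
= 71.33 - 96.32
= -24.9900

-24.9900


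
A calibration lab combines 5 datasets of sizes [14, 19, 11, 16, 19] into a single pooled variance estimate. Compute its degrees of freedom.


nu = sum_i (n_i - 1)
nu = ((14 - 1) + (19 - 1) + (11 - 1) + (16 - 1) + (19 - 1))
nu = 13 + 18 + 10 + 15 + 18
nu = 74

74


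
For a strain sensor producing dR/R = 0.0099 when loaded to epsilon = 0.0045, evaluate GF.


GF = (dR/R) / epsilon
= 0.0099 / 0.0045
= 2.2000

2.2000


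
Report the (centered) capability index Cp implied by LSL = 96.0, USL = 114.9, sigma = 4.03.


Cp = (USL - LSL) / (6 * sigma)
= (114.9 - 96.0) / (6 * 4.03)
= 18.9000 / 24.1800
= 0.7816

0.7816


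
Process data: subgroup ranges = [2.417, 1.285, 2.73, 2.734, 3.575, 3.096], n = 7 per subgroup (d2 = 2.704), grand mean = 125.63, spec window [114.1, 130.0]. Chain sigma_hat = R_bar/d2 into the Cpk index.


R_bar = (2.417 + 1.285 + 2.73 + 2.734 + 3.575 + 3.096) / 6 = 2.6395
sigma = R_bar / d2 = 2.6395 / 2.704 = 0.97614645
Cp = (USL - LSL)/(6*sigma) = (130.0 - 114.1)/(6*0.97614645) = 2.7148
Cpu = (130.0 - 125.63)/(3*0.97614645) = 1.4923
Cpl = (125.63 - 114.1)/(3*0.97614645) = 3.9373
Cpk = min(Cpu, Cpl) = 1.4923

1.4923


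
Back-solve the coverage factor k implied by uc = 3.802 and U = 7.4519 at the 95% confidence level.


k = U / uc
k = 7.4519 / 3.802
k = 1.96

1.96


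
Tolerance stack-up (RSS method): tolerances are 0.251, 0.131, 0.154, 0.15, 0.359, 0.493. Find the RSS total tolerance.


RSS = sqrt(0.251^2 + 0.131^2 + 0.154^2 + 0.15^2 + 0.359^2 + 0.493^2)
= sqrt(0.498308)
= 0.7059

0.7059


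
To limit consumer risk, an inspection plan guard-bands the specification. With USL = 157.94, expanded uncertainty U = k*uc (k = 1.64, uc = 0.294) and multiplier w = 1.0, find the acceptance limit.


U = k * uc = 1.64 * 0.294 = 0.48216
guard band g = w * U = 1.0 * 0.48216 = 0.48216
AL = USL - g = 157.94 - 0.48216
AL = 157.4578

157.4578


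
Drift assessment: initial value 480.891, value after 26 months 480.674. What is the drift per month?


rate = (v2 - v1) / months
= (480.674 - 480.891) / 26
= -0.2170 / 26
= -0.0083

-0.0083


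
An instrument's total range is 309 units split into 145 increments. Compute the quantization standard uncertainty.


resolution = range / divisions
resolution = 309 / 145 = 2.1310345
u_res = resolution / (2*sqrt(3))
u_res = 2.1310345 / 3.4641016
u_res = 0.6152

0.6152


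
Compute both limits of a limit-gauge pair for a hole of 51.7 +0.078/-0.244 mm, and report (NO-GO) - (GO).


GO = nominal - lower_tol (smallest hole = maximum material condition)
GO = 51.7 - 0.244 = 51.456
NO-GO = nominal + upper_tol (largest hole = least material condition)
NO-GO = 51.7 + 0.078 = 51.778
spread = NO-GO - GO = 51.778 - 51.456 = 0.3220

0.3220


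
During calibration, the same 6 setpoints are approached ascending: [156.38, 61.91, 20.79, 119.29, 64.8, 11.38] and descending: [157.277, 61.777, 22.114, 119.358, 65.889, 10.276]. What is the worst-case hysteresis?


|156.38 - 157.277| = 0.8970
|61.91 - 61.777| = 0.1330
|20.79 - 22.114| = 1.3240
|119.29 - 119.358| = 0.0680
|64.8 - 65.889| = 1.0890
|11.38 - 10.276| = 1.1040
hysteresis = max(diffs) = 1.3240

1.3240


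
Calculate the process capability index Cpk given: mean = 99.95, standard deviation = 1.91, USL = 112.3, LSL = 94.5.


Cpu = (USL - mean) / (3*sigma) = (112.3 - 99.95) / (3*1.91) = 2.1553
Cpl = (mean - LSL) / (3*sigma) = (99.95 - 94.5) / (3*1.91) = 0.9511
Cpk = min(Cpu, Cpl) = 0.9511

0.9511


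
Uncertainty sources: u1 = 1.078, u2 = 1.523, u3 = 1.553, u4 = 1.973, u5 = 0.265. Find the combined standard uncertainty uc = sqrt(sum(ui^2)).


uc = sqrt(1.078^2 + 1.523^2 + 1.553^2 + 1.973^2 + 0.265^2)
uc = sqrt(9.856376)
uc = 3.1395

3.1395


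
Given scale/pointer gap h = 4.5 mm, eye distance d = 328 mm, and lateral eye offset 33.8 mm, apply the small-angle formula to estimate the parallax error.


error = h * offset / d
= 4.5 * 33.8 / 328
= 0.4637

0.4637


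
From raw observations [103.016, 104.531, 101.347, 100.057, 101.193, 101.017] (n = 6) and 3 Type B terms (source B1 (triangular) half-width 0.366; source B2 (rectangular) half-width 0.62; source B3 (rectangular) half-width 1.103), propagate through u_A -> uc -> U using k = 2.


mean = (103.016 + 104.531 + 101.347 + 100.057 + 101.193 + 101.017) / 6 = 101.8601667
s = sqrt(sum((x - mean)^2)/(n-1)) = 1.6211165
u_A = s / sqrt(n) = 1.6211165 / sqrt(6) = 0.66181804
u_B1 = 0.366 / sqrt(6) = 0.14941887
u_B2 = 0.62 / sqrt(3) = 0.35795717
u_B3 = 1.103 / sqrt(3) = 0.63681735
uc = sqrt(0.66181804^2 + 0.14941887^2 + 0.35795717^2 + 0.63681735^2) = 0.99699488
U = k * uc = 2 * 0.99699488
U = 1.9940

1.9940


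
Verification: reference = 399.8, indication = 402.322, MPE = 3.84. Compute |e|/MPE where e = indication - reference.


e = indication - reference = 402.322 - 399.8 = 2.5220
|e| = 2.5220
ratio = |e| / MPE = 2.5220 / 3.84
ratio = 0.6568

0.6568


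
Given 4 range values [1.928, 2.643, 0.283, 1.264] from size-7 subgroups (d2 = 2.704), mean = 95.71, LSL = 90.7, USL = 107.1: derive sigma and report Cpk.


R_bar = (1.928 + 2.643 + 0.283 + 1.264) / 4 = 1.5295
sigma = R_bar / d2 = 1.5295 / 2.704 = 0.56564349
Cp = (USL - LSL)/(6*sigma) = (107.1 - 90.7)/(6*0.56564349) = 4.8323
Cpu = (107.1 - 95.71)/(3*0.56564349) = 6.7121
Cpl = (95.71 - 90.7)/(3*0.56564349) = 2.9524
Cpk = min(Cpu, Cpl) = 2.9524

2.9524


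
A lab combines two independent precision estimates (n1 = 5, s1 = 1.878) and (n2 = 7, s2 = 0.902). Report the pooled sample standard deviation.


s_p = sqrt(((n1-1)*s1^2 + (n2-1)*s2^2) / (n1+n2-2))
numerator = (5-1)*1.878^2 + (7-1)*0.902^2 = 14.107536 + 4.881624 = 18.98916
denominator = 5 + 7 - 2 = 10
s_p^2 = 18.98916 / 10 = 1.898916
s_p = sqrt(1.898916) = 1.3780

1.3780


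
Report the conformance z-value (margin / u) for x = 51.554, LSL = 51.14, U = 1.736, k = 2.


u = U / k = 1.736 / 2 = 0.868
margin = |LSL - x| = |51.14 - 51.554| = 0.414
z = margin / u = 0.414 / 0.868
z = 0.4770

0.4770


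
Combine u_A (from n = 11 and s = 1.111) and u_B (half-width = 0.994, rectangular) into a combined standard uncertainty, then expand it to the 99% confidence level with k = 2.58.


u_A = s / sqrt(n) = 1.111 / sqrt(11) = 0.3349791
u_B = half_width / sqrt(3) = 0.994 / sqrt(3) = 0.57388617
uc = sqrt(u_A^2 + u_B^2) = sqrt(0.3349791^2 + 0.57388617^2) = 0.66449705
U = k * uc = 2.58 * 0.66449705
U = 1.7144

1.7144


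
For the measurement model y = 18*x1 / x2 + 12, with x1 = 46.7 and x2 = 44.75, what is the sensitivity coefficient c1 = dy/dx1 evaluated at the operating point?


y = 18*x1 / x2 + 12
dy/dx1 = 18/x2
Evaluate at x2 = 44.75: c1 = 18 / 44.75
c1 = 0.4022

0.4022


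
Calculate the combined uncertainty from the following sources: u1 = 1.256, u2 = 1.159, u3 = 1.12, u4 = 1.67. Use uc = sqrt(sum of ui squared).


uc = sqrt(1.256^2 + 1.159^2 + 1.12^2 + 1.67^2)
uc = sqrt(6.964117)
uc = 2.6390

2.6390


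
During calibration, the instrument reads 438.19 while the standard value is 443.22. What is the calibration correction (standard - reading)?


Correction = standard - reading
= 443.22 - 438.19
= 5.0300

5.0300


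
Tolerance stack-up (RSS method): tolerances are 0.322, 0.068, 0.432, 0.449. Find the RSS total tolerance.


RSS = sqrt(0.322^2 + 0.068^2 + 0.432^2 + 0.449^2)
= sqrt(0.496533)
= 0.7047

0.7047


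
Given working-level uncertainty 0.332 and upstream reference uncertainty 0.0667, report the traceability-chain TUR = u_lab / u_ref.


TUR = u_lab / u_ref
= 0.332 / 0.0667
= 4.9775

4.9775


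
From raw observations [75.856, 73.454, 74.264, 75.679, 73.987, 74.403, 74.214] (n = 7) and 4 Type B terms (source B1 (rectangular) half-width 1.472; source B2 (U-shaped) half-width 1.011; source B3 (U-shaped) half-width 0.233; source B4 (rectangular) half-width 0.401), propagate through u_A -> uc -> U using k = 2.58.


mean = (75.856 + 73.454 + 74.264 + 75.679 + 73.987 + 74.403 + 74.214) / 7 = 74.551
s = sqrt(sum((x - mean)^2)/(n-1)) = 0.88644947
u_A = s / sqrt(n) = 0.88644947 / sqrt(7) = 0.33504641
u_B1 = 1.472 / sqrt(3) = 0.8498596
u_B2 = 1.011 / sqrt(2) = 0.71488496
u_B3 = 0.233 / sqrt(2) = 0.16475588
u_B4 = 0.401 / sqrt(3) = 0.23151746
uc = sqrt(0.33504641^2 + 0.8498596^2 + 0.71488496^2 + 0.16475588^2 + 0.23151746^2) = 1.1942876
U = k * uc = 2.58 * 1.1942876
U = 3.0813

3.0813


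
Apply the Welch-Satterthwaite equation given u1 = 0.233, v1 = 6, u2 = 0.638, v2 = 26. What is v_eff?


uc = sqrt(u1^2 + u2^2) = sqrt(0.233^2 + 0.638^2) = 0.67921499
v_eff = uc^4 / (u1^4/v1 + u2^4/v2)
= 0.67921499^4 / (0.233^4/6 + 0.638^4/26)
= 0.21282814 / 0.0068637089
v_eff = 31.0077

31.0077


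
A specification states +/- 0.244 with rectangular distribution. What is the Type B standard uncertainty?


u_B = half_width / sqrt(3)
u_B = 0.244 / 1.7320508
u_B = 0.1409

0.1409


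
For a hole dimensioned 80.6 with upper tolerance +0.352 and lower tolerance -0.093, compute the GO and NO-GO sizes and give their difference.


GO = nominal - lower_tol (smallest hole = maximum material condition)
GO = 80.6 - 0.093 = 80.507
NO-GO = nominal + upper_tol (largest hole = least material condition)
NO-GO = 80.6 + 0.352 = 80.952
spread = NO-GO - GO = 80.952 - 80.507 = 0.4450

0.4450


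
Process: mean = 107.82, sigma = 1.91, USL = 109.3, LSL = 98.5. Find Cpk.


Cpu = (USL - mean) / (3*sigma) = (109.3 - 107.82) / (3*1.91) = 0.2583
Cpl = (mean - LSL) / (3*sigma) = (107.82 - 98.5) / (3*1.91) = 1.6265
Cpk = min(Cpu, Cpl) = 0.2583

0.2583


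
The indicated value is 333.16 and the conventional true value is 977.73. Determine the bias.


Systematic error = measured - true
= 333.16 - 977.73
= -644.5700

-644.5700


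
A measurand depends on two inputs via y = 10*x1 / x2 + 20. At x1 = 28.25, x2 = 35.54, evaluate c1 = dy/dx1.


y = 10*x1 / x2 + 20
dy/dx1 = 10/x2
Evaluate at x2 = 35.54: c1 = 10 / 35.54
c1 = 0.2814

0.2814


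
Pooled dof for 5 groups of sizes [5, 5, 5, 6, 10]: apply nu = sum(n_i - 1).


nu = sum_i (n_i - 1)
nu = ((5 - 1) + (5 - 1) + (5 - 1) + (6 - 1) + (10 - 1))
nu = 4 + 4 + 4 + 5 + 9
nu = 26

26


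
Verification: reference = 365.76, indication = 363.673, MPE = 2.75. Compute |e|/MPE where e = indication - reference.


e = indication - reference = 363.673 - 365.76 = -2.0870
|e| = 2.0870
ratio = |e| / MPE = 2.0870 / 2.75
ratio = 0.7589

0.7589


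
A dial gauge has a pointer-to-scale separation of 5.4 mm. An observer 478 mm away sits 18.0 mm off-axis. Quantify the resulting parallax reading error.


error = h * offset / d
= 5.4 * 18.0 / 478
= 0.2033

0.2033


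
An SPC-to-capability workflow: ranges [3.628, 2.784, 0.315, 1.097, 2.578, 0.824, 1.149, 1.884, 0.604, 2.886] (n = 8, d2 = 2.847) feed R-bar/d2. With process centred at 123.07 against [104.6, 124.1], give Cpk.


R_bar = (3.628 + 2.784 + 0.315 + 1.097 + 2.578 + 0.824 + 1.149 + 1.884 + 0.604 + 2.886) / 10 = 1.7749
sigma = R_bar / d2 = 1.7749 / 2.847 = 0.62342817
Cp = (USL - LSL)/(6*sigma) = (124.1 - 104.6)/(6*0.62342817) = 5.2131
Cpu = (124.1 - 123.07)/(3*0.62342817) = 0.5507
Cpl = (123.07 - 104.6)/(3*0.62342817) = 9.8755
Cpk = min(Cpu, Cpl) = 0.5507

0.5507


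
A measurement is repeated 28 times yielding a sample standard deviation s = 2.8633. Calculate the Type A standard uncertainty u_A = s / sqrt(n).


u_A = s / sqrt(n)
u_A = 2.8633 / sqrt(28)
u_A = 2.8633 / 5.2915026
u_A = 0.5411

0.5411


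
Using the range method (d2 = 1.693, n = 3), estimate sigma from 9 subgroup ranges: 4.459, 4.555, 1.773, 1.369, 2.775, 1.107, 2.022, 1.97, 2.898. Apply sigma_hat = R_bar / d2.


R_bar = (4.459 + 4.555 + 1.773 + 1.369 + 2.775 + 1.107 + 2.022 + 1.97 + 2.898) / 9
R_bar = 22.928 / 9 = 2.5475556
sigma_hat = R_bar / d2 = 2.5475556 / 1.693 = 1.5048

1.5048


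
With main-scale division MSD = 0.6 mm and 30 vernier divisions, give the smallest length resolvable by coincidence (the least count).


LC = MSD / n_div
= 0.6 / 30
= 0.0200

0.0200


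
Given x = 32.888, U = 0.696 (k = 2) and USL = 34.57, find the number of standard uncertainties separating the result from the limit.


u = U / k = 0.696 / 2 = 0.348
margin = |USL - x| = |34.57 - 32.888| = 1.682
z = margin / u = 1.682 / 0.348
z = 4.8333

4.8333


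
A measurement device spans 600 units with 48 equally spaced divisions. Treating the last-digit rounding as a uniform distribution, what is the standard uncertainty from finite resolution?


resolution = range / divisions
resolution = 600 / 48 = 12.5
u_res = resolution / (2*sqrt(3))
u_res = 12.5 / 3.4641016
u_res = 3.6084

3.6084


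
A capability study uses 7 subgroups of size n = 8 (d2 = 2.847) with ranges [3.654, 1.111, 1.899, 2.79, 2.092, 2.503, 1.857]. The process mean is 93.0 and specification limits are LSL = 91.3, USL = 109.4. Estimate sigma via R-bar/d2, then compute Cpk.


R_bar = (3.654 + 1.111 + 1.899 + 2.79 + 2.092 + 2.503 + 1.857) / 7 = 2.2722857
sigma = R_bar / d2 = 2.2722857 / 2.847 = 0.79813337
Cp = (USL - LSL)/(6*sigma) = (109.4 - 91.3)/(6*0.79813337) = 3.7797
Cpu = (109.4 - 93.0)/(3*0.79813337) = 6.8493
Cpl = (93.0 - 91.3)/(3*0.79813337) = 0.7100
Cpk = min(Cpu, Cpl) = 0.7100

0.7100


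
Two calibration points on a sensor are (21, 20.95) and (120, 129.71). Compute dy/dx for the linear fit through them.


slope = (y2 - y1) / (x2 - x1)
= (129.71 - 20.95) / (120 - 21)
= 108.7600 / 99
= 1.0986

1.0986


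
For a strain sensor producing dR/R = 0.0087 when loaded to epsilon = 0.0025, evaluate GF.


GF = (dR/R) / epsilon
= 0.0087 / 0.0025
= 3.4800

3.4800


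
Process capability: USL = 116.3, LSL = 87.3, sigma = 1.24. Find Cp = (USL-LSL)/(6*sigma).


Cp = (USL - LSL) / (6 * sigma)
= (116.3 - 87.3) / (6 * 1.24)
= 29.0000 / 7.4400
= 3.8978

3.8978


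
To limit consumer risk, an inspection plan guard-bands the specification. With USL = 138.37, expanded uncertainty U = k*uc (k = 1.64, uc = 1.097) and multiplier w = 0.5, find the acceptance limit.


U = k * uc = 1.64 * 1.097 = 1.79908
guard band g = w * U = 0.5 * 1.79908 = 0.89954
AL = USL - g = 138.37 - 0.89954
AL = 137.4705

137.4705


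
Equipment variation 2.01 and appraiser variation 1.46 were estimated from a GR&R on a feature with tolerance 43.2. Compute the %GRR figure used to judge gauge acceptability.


GRR = sqrt(EV^2 + AV^2) = sqrt(2.01^2 + 1.46^2) = 2.4842906
%GRR = GRR / tol * 100 = 2.4842906 / 43.2 * 100
%GRR = 5.7507

5.7507


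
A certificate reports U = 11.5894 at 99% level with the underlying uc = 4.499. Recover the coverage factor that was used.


k = U / uc
k = 11.5894 / 4.499
k = 2.576

2.576


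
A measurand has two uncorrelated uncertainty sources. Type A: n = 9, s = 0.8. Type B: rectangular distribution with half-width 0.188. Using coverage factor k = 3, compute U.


u_A = s / sqrt(n) = 0.8 / sqrt(9) = 0.26666667
u_B = half_width / sqrt(3) = 0.188 / sqrt(3) = 0.10854185
uc = sqrt(u_A^2 + u_B^2) = sqrt(0.26666667^2 + 0.10854185^2) = 0.28791048
U = k * uc = 3 * 0.28791048
U = 0.8637

0.8637


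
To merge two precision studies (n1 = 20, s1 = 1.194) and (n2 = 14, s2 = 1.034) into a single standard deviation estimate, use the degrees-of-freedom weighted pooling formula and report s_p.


s_p = sqrt(((n1-1)*s1^2 + (n2-1)*s2^2) / (n1+n2-2))
numerator = (20-1)*1.194^2 + (14-1)*1.034^2 = 27.087084 + 13.899028 = 40.986112
denominator = 20 + 14 - 2 = 32
s_p^2 = 40.986112 / 32 = 1.280816
s_p = sqrt(1.280816) = 1.1317

1.1317


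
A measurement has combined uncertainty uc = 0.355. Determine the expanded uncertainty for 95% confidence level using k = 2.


U = k * uc
U = 2 * 0.355
U = 0.7100

0.7100


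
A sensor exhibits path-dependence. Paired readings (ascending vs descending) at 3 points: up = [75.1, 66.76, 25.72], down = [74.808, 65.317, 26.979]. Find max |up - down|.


|75.1 - 74.808| = 0.2920
|66.76 - 65.317| = 1.4430
|25.72 - 26.979| = 1.2590
hysteresis = max(diffs) = 1.4430

1.4430


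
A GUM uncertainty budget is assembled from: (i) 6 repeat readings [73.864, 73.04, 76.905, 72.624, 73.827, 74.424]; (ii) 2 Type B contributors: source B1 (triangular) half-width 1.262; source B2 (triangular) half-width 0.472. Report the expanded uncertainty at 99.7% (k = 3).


mean = (73.864 + 73.04 + 76.905 + 72.624 + 73.827 + 74.424) / 6 = 74.114
s = sqrt(sum((x - mean)^2)/(n-1)) = 1.5102467
u_A = s / sqrt(n) = 1.5102467 / sqrt(6) = 0.61655563
u_B1 = 1.262 / sqrt(6) = 0.51520934
u_B2 = 0.472 / sqrt(6) = 0.19269319
uc = sqrt(0.61655563^2 + 0.51520934^2 + 0.19269319^2) = 0.82626399
U = k * uc = 3 * 0.82626399
U = 2.4788

2.4788


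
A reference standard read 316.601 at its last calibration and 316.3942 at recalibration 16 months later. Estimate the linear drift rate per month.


rate = (v2 - v1) / months
= (316.3942 - 316.601) / 16
= -0.2068 / 16
= -0.0129

-0.0129
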